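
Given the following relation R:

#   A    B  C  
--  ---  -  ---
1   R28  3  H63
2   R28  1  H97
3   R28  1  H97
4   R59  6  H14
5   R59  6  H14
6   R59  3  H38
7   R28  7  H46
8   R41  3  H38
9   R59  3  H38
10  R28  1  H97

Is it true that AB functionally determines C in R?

Yes

(A=R28, B=3): row 1 → C = H63 ✓
(A=R28, B=1): rows 2, 3, 10 → C = H97, H97, H97 ✓
(A=R59, B=6): rows 4, 5 → C = H14, H14 ✓
(A=R59, B=3): rows 6, 9 → C = H38, H38 ✓
(A=R28, B=7): row 7 → C = H46 ✓
(A=R41, B=3): row 8 → C = H38 ✓
Every AB value is associated with a single C value, so AB → C holds.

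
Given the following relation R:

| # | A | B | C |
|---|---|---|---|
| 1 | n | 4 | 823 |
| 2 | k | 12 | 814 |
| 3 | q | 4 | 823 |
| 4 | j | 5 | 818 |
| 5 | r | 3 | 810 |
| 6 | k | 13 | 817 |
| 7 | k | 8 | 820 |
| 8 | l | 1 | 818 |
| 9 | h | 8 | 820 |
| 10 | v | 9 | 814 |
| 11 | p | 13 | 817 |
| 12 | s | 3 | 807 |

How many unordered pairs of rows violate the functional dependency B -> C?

1

B=4: all 2 rows agree on C — 0 pairs.
B=3: violating pairs (5,12) — 1 pair.
B=13: all 2 rows agree on C — 0 pairs.
B=8: all 2 rows agree on C — 0 pairs.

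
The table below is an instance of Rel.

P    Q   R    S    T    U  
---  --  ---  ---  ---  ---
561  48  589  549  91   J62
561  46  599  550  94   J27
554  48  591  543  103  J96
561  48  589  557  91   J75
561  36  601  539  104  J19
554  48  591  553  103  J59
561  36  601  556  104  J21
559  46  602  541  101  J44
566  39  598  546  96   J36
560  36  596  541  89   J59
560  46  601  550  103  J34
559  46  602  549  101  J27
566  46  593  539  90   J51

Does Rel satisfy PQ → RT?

Yes

(P=561, Q=48): 2 rows → {R,T} = (589, 91), (589, 91) ✓
(P=561, Q=46): 1 row → {R,T} = (599, 94) ✓
(P=554, Q=48): 2 rows → {R,T} = (591, 103), (591, 103) ✓
(P=561, Q=36): 2 rows → {R,T} = (601, 104), (601, 104) ✓
(P=559, Q=46): 2 rows → {R,T} = (602, 101), (602, 101) ✓
(P=566, Q=39): 1 row → {R,T} = (598, 96) ✓
(P=560, Q=36): 1 row → {R,T} = (596, 89) ✓
(P=560, Q=46): 1 row → {R,T} = (601, 103) ✓
(P=566, Q=46): 1 row → {R,T} = (593, 90) ✓
Every PQ value is associated with a single RT value, so PQ → RT holds.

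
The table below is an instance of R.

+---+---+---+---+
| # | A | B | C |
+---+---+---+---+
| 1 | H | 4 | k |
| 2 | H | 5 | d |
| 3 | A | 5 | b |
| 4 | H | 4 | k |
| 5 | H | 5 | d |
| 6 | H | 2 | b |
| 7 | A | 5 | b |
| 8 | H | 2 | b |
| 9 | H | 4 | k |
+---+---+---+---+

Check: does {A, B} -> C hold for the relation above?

(A=H, B=4): rows 1, 4, 9 → C = k, k, k ✓
(A=H, B=5): rows 2, 5 → C = d, d ✓
(A=A, B=5): rows 3, 7 → C = b, b ✓
(A=H, B=2): rows 6, 8 → C = b, b ✓
Every {A, B} value is associated with a single C value, so {A, B} -> C holds.

Yes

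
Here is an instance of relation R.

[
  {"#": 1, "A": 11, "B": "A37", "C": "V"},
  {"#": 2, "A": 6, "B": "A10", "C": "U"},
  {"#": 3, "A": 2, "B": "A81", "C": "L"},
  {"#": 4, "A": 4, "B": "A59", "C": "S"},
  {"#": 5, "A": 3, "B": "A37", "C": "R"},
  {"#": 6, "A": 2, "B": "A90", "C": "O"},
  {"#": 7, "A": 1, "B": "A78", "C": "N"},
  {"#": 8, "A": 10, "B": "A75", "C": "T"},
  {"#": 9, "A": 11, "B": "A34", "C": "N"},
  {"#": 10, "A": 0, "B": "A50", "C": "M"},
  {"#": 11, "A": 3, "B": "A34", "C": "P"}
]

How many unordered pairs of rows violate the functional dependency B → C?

B=A37: violating pairs (1,5) — 1 pair.
B=A34: violating pairs (9,11) — 1 pair.

2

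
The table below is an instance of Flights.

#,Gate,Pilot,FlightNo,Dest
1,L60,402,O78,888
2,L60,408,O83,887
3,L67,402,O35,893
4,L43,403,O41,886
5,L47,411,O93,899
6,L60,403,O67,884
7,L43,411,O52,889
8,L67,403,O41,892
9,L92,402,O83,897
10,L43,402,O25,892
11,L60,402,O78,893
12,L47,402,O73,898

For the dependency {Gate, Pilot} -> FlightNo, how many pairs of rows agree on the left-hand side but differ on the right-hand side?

0

(Gate=L60, Pilot=402): all 2 rows agree on FlightNo — 0 pairs.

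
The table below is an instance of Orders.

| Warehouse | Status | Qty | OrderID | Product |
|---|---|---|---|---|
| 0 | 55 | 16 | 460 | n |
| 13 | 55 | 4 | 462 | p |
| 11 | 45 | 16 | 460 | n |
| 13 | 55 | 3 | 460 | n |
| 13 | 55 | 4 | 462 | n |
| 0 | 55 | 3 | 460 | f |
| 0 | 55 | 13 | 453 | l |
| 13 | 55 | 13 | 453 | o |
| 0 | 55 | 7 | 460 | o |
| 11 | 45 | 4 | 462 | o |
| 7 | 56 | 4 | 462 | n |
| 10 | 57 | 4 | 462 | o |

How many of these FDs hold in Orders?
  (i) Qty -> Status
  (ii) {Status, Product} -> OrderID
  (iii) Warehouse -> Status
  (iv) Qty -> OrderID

(i) Qty -> Status: Qty=16: 2 rows → Status takes values {55, 45} — violation; Qty=4: 5 rows → Status takes values {55, 45, 56, 57} — violation — fails.
(ii) {Status, Product} -> OrderID: (Status=55, Product=n): 3 rows → OrderID takes values {460, 462} — violation; (Status=55, Product=o): 2 rows → OrderID takes values {453, 460} — violation — fails.
(iii) Warehouse -> Status: every LHS value maps to a single RHS value — holds.
(iv) Qty -> OrderID: every LHS value maps to a single RHS value — holds.
2 of the 4 dependencies hold.

2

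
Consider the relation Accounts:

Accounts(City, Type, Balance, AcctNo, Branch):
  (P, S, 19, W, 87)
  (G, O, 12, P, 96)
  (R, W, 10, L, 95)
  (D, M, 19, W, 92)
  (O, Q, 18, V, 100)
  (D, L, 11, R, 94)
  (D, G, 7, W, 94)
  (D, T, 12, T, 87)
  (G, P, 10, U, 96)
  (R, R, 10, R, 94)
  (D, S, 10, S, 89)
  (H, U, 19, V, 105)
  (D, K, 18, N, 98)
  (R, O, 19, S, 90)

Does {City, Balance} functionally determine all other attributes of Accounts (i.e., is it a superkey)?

Two distinct rows share (City=R, Balance=10), so {City, Balance} does not determine every attribute — not a superkey.

No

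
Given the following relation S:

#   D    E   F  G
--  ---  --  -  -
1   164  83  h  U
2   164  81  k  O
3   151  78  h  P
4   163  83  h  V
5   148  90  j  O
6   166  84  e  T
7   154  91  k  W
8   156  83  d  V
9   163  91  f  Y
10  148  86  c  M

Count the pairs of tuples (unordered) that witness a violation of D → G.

D=164: violating pairs (1,2) — 1 pair.
D=163: violating pairs (4,9) — 1 pair.
D=148: violating pairs (5,10) — 1 pair.

3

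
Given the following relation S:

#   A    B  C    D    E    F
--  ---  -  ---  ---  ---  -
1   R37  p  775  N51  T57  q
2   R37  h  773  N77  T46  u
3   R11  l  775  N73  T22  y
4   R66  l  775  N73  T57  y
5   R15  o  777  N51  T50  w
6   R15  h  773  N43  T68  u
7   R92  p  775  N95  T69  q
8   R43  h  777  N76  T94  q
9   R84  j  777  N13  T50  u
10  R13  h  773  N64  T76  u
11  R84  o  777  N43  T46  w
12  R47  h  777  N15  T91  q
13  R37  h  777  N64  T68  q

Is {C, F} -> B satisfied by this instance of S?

Yes

(C=775, F=q): rows 1, 7 → B = p, p ✓
(C=773, F=u): rows 2, 6, 10 → B = h, h, h ✓
(C=775, F=y): rows 3, 4 → B = l, l ✓
(C=777, F=w): rows 5, 11 → B = o, o ✓
(C=777, F=q): rows 8, 12, 13 → B = h, h, h ✓
(C=777, F=u): row 9 → B = j ✓
Every {C, F} value is associated with a single B value, so {C, F} -> B holds.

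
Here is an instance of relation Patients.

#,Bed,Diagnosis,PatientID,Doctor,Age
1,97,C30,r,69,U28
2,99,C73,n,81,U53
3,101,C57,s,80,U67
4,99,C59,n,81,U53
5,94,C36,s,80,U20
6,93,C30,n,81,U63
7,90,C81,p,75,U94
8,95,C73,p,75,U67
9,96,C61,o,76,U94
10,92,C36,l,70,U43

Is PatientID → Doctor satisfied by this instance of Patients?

Yes

PatientID=r: row 1 → Doctor = 69 ✓
PatientID=n: rows 2, 4, 6 → Doctor = 81, 81, 81 ✓
PatientID=s: rows 3, 5 → Doctor = 80, 80 ✓
PatientID=p: rows 7, 8 → Doctor = 75, 75 ✓
PatientID=o: row 9 → Doctor = 76 ✓
PatientID=l: row 10 → Doctor = 70 ✓
Every PatientID value is associated with a single Doctor value, so PatientID → Doctor holds.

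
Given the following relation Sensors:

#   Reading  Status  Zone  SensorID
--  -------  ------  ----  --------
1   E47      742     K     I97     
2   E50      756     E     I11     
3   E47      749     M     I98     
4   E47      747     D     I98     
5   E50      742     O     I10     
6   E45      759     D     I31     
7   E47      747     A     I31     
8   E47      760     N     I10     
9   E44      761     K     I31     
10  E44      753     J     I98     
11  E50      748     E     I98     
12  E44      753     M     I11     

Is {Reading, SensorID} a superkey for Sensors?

Rows 3 and 4 have the same {Reading, SensorID} value (Reading=E47, SensorID=I98) but are distinct tuples, so {Reading, SensorID} does not determine every attribute — not a superkey.

No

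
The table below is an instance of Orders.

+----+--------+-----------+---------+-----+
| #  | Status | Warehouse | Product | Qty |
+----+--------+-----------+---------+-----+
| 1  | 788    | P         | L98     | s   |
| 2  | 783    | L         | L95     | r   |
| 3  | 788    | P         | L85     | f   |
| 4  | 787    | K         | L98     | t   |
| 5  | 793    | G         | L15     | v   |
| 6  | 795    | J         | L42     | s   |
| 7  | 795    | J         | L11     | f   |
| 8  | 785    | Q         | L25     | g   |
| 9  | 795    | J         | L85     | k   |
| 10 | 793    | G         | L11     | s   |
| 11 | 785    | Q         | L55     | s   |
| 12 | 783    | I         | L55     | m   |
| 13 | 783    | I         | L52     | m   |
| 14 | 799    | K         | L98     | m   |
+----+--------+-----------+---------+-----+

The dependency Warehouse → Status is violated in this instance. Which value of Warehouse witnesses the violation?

K

Warehouse=P: rows 1, 3 → Status = 788, 788 ✓
Warehouse=L: row 2 → Status = 783 ✓
Warehouse=K: rows 4, 14 → Status takes values {787, 799} — violation
Warehouse=G: rows 5, 10 → Status = 793, 793 ✓
Warehouse=J: rows 6, 7, 9 → Status = 795, 795, 795 ✓
Warehouse=Q: rows 8, 11 → Status = 785, 785 ✓
Warehouse=I: rows 12, 13 → Status = 783, 783 ✓
The only Warehouse value with inconsistent Status is Warehouse=K.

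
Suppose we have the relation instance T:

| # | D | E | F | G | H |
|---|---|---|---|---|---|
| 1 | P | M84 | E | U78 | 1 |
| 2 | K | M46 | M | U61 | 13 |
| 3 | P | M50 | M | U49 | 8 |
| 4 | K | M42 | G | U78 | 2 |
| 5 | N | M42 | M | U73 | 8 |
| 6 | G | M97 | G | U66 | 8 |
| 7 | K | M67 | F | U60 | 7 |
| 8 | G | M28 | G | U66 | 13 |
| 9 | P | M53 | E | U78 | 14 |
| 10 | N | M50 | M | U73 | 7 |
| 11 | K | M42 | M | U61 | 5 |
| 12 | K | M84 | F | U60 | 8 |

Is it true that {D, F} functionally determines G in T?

Yes

(D=P, F=E): rows 1, 9 → G = U78, U78 ✓
(D=K, F=M): rows 2, 11 → G = U61, U61 ✓
(D=P, F=M): row 3 → G = U49 ✓
(D=K, F=G): row 4 → G = U78 ✓
(D=N, F=M): rows 5, 10 → G = U73, U73 ✓
(D=G, F=G): rows 6, 8 → G = U66, U66 ✓
(D=K, F=F): rows 7, 12 → G = U60, U60 ✓
Every {D, F} value is associated with a single G value, so {D, F} -> G holds.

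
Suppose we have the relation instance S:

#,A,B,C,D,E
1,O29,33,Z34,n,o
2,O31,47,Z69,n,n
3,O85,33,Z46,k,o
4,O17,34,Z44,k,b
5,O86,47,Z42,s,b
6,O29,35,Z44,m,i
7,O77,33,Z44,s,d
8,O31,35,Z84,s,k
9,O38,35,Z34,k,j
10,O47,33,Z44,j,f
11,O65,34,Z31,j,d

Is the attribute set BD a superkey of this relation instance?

All 11 rows have distinct BD values, so BD → (all attributes) holds and BD is a superkey.

Yes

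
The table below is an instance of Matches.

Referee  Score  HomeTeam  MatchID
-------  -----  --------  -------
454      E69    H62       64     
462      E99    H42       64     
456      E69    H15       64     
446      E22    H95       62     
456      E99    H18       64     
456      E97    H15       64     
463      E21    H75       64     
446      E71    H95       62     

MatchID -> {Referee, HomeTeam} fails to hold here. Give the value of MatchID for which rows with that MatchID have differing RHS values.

MatchID=64: 6 rows → {Referee,HomeTeam} takes values {(454, H62), (462, H42), (456, H15), (456, H18), (463, H75)} — violation
MatchID=62: 2 rows → {Referee,HomeTeam} = (446, H95), (446, H95) ✓
The only MatchID value with inconsistent RHS is MatchID=64.

64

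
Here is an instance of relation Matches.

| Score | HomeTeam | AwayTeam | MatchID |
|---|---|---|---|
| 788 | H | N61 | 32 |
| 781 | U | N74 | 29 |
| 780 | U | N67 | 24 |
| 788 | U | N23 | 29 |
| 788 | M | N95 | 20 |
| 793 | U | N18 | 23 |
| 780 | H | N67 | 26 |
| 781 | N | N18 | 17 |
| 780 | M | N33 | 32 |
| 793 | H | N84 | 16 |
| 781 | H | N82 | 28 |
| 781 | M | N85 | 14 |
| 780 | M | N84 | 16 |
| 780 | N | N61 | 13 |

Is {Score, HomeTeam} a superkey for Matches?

No

Two distinct rows share (Score=780, HomeTeam=M), so {Score, HomeTeam} does not determine every attribute — not a superkey.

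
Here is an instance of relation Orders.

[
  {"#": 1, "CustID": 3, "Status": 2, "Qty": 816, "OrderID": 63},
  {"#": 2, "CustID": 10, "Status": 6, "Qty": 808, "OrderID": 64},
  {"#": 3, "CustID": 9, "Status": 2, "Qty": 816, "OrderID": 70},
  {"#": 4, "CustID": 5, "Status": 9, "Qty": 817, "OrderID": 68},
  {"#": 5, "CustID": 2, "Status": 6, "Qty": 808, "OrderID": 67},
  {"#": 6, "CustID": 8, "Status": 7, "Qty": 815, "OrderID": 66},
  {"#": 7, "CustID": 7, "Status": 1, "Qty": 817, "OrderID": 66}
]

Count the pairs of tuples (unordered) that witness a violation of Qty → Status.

Qty=816: all 2 rows agree on Status — 0 pairs.
Qty=808: all 2 rows agree on Status — 0 pairs.
Qty=817: violating pairs (4,7) — 1 pair.

1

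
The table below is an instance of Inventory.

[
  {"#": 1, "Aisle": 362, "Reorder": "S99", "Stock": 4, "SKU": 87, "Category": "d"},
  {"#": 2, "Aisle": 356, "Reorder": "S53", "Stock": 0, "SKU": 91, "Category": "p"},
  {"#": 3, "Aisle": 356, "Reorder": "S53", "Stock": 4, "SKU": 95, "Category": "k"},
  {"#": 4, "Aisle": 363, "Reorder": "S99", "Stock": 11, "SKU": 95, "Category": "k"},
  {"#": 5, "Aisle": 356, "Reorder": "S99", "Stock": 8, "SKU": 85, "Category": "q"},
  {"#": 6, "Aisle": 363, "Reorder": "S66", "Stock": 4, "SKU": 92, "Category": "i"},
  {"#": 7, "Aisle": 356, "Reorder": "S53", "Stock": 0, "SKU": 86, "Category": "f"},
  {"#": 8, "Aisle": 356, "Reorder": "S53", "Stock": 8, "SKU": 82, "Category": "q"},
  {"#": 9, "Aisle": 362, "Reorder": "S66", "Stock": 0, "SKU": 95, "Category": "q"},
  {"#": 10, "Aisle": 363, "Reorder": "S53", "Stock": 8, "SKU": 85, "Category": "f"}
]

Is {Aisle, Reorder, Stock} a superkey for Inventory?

No

Rows 2 and 7 have the same {Aisle, Reorder, Stock} value (Aisle=356, Reorder=S53, Stock=0) but are distinct tuples, so {Aisle, Reorder, Stock} does not determine every attribute — not a superkey.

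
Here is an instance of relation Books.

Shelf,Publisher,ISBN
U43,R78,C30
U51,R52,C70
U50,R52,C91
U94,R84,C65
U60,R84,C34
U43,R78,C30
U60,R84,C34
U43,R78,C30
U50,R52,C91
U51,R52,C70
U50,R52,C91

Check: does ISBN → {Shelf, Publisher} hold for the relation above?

Yes

ISBN=C30: 3 rows → {Shelf,Publisher} = (U43, R78), (U43, R78), (U43, R78) ✓
ISBN=C70: 2 rows → {Shelf,Publisher} = (U51, R52), (U51, R52) ✓
ISBN=C91: 3 rows → {Shelf,Publisher} = (U50, R52), (U50, R52), (U50, R52) ✓
ISBN=C65: 1 row → {Shelf,Publisher} = (U94, R84) ✓
ISBN=C34: 2 rows → {Shelf,Publisher} = (U60, R84), (U60, R84) ✓
Every ISBN value is associated with a single {Shelf, Publisher} value, so ISBN → {Shelf, Publisher} holds.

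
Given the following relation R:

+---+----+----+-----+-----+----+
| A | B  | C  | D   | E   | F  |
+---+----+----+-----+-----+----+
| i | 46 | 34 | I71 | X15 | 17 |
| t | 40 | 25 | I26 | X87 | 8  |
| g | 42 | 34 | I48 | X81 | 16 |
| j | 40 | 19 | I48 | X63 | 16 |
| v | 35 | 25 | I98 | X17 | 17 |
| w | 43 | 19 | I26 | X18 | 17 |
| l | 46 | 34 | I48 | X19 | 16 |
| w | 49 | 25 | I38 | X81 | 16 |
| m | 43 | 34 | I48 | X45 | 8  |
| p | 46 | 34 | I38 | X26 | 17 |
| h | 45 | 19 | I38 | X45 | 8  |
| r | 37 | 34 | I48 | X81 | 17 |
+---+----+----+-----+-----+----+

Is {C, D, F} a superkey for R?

No

Two distinct rows share (C=34, D=I48, F=16), so {C, D, F} does not determine every attribute — not a superkey.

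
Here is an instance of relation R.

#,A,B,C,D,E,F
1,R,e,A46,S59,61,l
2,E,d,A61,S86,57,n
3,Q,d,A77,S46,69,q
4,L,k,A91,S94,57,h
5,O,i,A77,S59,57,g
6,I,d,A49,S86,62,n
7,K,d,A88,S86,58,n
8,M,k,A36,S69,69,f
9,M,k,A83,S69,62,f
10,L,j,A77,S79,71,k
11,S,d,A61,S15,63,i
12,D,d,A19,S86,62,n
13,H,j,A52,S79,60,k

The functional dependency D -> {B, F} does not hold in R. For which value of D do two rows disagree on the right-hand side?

S59

D=S59: rows 1, 5 → {B,F} takes values {(e, l), (i, g)} — violation
D=S86: rows 2, 6, 7, 12 → {B,F} = (d, n), (d, n), (d, n), (d, n) ✓
D=S46: row 3 → {B,F} = (d, q) ✓
D=S94: row 4 → {B,F} = (k, h) ✓
D=S69: rows 8, 9 → {B,F} = (k, f), (k, f) ✓
D=S79: rows 10, 13 → {B,F} = (j, k), (j, k) ✓
D=S15: row 11 → {B,F} = (d, i) ✓
The only D value with inconsistent RHS is D=S59.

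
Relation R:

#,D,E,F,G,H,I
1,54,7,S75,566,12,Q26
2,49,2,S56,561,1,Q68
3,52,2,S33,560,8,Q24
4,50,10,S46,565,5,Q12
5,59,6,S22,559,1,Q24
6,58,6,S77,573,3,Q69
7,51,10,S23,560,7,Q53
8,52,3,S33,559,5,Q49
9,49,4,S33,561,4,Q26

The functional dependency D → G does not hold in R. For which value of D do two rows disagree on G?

52

D=54: row 1 → G = 566 ✓
D=49: rows 2, 9 → G = 561, 561 ✓
D=52: rows 3, 8 → G takes values {560, 559} — violation
D=50: row 4 → G = 565 ✓
D=59: row 5 → G = 559 ✓
D=58: row 6 → G = 573 ✓
D=51: row 7 → G = 560 ✓
The only D value with inconsistent G is D=52.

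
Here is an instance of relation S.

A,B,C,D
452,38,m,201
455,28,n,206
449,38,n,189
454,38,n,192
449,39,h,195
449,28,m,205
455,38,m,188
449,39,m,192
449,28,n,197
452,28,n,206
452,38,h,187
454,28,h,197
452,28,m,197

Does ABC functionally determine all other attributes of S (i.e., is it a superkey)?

Yes

All 13 rows have distinct ABC values, so ABC → (all attributes) holds and ABC is a superkey.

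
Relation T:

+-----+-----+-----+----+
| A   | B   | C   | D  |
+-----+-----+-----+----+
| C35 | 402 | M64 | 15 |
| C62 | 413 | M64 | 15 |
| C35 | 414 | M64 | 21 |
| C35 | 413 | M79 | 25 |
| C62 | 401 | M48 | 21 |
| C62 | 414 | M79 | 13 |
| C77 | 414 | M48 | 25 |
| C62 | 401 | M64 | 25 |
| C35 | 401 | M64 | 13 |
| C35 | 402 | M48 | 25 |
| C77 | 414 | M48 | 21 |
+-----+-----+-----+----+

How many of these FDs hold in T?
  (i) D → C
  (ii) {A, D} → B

0

(i) D → C: D=21: 3 rows → C takes values {M64, M48} — violation; D=25: 4 rows → C takes values {M79, M48, M64} — violation; D=13: 2 rows → C takes values {M79, M64} — violation — fails.
(ii) {A, D} → B: (A=C35, D=25): 2 rows → B takes values {413, 402} — violation — fails.
None of the 2 dependencies hold.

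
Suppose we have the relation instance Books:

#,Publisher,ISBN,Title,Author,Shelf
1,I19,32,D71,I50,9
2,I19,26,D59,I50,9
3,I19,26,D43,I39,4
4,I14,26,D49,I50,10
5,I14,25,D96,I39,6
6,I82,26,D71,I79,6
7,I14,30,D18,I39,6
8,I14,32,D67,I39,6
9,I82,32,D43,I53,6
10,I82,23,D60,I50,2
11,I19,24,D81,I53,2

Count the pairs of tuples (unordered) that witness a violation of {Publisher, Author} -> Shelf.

(Publisher=I19, Author=I50): all 2 rows agree on Shelf — 0 pairs.
(Publisher=I14, Author=I39): all 3 rows agree on Shelf — 0 pairs.

0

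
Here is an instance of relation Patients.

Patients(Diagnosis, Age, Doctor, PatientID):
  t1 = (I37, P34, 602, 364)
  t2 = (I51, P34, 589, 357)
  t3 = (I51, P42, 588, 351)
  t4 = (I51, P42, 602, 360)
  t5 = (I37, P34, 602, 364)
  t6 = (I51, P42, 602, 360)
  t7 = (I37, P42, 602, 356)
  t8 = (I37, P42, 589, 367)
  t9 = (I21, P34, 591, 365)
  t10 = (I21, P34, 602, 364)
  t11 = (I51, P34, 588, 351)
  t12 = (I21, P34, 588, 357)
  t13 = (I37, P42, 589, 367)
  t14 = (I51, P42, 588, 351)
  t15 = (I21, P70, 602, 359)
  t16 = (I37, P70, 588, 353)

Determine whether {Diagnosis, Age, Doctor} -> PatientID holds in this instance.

Yes

(Diagnosis=I37, Age=P34, Doctor=602): rows 1, 5 → PatientID = 364, 364 ✓
(Diagnosis=I51, Age=P34, Doctor=589): row 2 → PatientID = 357 ✓
(Diagnosis=I51, Age=P42, Doctor=588): rows 3, 14 → PatientID = 351, 351 ✓
(Diagnosis=I51, Age=P42, Doctor=602): rows 4, 6 → PatientID = 360, 360 ✓
(Diagnosis=I37, Age=P42, Doctor=602): row 7 → PatientID = 356 ✓
(Diagnosis=I37, Age=P42, Doctor=589): rows 8, 13 → PatientID = 367, 367 ✓
(Diagnosis=I21, Age=P34, Doctor=591): row 9 → PatientID = 365 ✓
(Diagnosis=I21, Age=P34, Doctor=602): row 10 → PatientID = 364 ✓
(Diagnosis=I51, Age=P34, Doctor=588): row 11 → PatientID = 351 ✓
(Diagnosis=I21, Age=P34, Doctor=588): row 12 → PatientID = 357 ✓
(Diagnosis=I21, Age=P70, Doctor=602): row 15 → PatientID = 359 ✓
(Diagnosis=I37, Age=P70, Doctor=588): row 16 → PatientID = 353 ✓
Every {Diagnosis, Age, Doctor} value is associated with a single PatientID value, so {Diagnosis, Age, Doctor} -> PatientID holds.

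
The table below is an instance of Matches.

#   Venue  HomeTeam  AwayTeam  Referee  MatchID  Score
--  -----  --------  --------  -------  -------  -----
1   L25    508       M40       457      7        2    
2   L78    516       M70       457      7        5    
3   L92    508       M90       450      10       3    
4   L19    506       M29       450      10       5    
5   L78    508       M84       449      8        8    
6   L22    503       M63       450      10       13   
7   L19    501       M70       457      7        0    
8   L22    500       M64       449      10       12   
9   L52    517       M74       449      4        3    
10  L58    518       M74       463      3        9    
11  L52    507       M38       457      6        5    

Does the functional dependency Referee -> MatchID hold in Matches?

Referee=457: rows 1, 2, 7, 11 → MatchID takes values {7, 6} — violation
Referee=450: rows 3, 4, 6 → MatchID = 10, 10, 10 ✓
Referee=449: rows 5, 8, 9 → MatchID takes values {8, 10, 4} — violation
Referee=463: row 10 → MatchID = 3 ✓
Two rows agree on Referee but differ on MatchID, so Referee -> MatchID does not hold.

No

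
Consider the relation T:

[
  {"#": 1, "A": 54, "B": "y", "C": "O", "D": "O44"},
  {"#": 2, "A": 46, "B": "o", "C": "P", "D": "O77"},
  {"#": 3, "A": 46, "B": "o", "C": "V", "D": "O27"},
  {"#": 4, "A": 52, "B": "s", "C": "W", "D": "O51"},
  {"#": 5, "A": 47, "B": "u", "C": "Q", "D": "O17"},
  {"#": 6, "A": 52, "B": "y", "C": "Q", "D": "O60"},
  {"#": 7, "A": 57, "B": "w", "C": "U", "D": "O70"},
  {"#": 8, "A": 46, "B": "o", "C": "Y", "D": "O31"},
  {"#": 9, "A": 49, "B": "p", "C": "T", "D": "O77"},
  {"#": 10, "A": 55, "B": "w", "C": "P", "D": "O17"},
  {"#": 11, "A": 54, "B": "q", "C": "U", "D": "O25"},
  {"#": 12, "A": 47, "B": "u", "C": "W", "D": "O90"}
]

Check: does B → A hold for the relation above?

B=y: rows 1, 6 → A takes values {54, 52} — violation
B=o: rows 2, 3, 8 → A = 46, 46, 46 ✓
B=s: row 4 → A = 52 ✓
B=u: rows 5, 12 → A = 47, 47 ✓
B=w: rows 7, 10 → A takes values {57, 55} — violation
B=p: row 9 → A = 49 ✓
B=q: row 11 → A = 54 ✓
Two rows agree on B but differ on A, so B → A does not hold.

No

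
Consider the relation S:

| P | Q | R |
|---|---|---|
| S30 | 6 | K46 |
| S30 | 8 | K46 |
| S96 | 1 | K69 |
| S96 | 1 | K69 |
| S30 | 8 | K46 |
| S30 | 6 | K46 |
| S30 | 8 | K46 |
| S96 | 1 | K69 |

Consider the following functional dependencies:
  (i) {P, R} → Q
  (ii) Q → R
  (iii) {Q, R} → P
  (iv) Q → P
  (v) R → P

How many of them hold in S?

4

(i) {P, R} → Q: (P=S30, R=K46): 5 rows → Q takes values {6, 8} — violation — fails.
(ii) Q → R: every LHS value maps to a single RHS value — holds.
(iii) {Q, R} → P: every LHS value maps to a single RHS value — holds.
(iv) Q → P: every LHS value maps to a single RHS value — holds.
(v) R → P: every LHS value maps to a single RHS value — holds.
4 of the 5 dependencies hold.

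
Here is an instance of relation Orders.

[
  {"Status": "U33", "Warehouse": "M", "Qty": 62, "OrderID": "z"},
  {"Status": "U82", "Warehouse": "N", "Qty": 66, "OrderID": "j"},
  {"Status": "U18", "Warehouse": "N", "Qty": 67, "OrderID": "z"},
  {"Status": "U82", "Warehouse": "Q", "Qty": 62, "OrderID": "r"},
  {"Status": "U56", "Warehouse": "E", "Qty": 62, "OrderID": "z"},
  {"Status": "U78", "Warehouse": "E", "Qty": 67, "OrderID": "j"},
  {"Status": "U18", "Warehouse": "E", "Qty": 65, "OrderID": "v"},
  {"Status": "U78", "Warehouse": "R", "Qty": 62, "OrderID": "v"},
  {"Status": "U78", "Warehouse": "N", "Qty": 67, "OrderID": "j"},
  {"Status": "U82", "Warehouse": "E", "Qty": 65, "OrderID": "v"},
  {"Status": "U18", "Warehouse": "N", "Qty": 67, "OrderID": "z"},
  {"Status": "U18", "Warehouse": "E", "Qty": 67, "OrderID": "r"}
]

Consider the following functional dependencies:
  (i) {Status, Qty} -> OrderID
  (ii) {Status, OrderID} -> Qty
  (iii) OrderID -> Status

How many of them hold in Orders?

(i) {Status, Qty} -> OrderID: (Status=U18, Qty=67): 3 rows → OrderID takes values {z, r} — violation — fails.
(ii) {Status, OrderID} -> Qty: every LHS value maps to a single RHS value — holds.
(iii) OrderID -> Status: OrderID=z: 4 rows → Status takes values {U33, U18, U56} — violation; OrderID=j: 3 rows → Status takes values {U82, U78} — violation; OrderID=r: 2 rows → Status takes values {U82, U18} — violation; OrderID=v: 3 rows → Status takes values {U18, U78, U82} — violation — fails.
1 of the 3 dependencies holds.

1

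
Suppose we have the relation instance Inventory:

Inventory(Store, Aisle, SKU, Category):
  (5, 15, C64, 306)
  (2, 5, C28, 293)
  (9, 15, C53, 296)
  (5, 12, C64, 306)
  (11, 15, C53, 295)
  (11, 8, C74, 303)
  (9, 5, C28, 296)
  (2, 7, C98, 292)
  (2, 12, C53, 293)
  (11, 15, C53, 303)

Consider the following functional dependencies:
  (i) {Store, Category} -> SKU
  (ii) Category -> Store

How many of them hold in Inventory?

1

(i) {Store, Category} -> SKU: (Store=2, Category=293): 2 rows → SKU takes values {C28, C53} — violation; (Store=9, Category=296): 2 rows → SKU takes values {C53, C28} — violation; (Store=11, Category=303): 2 rows → SKU takes values {C74, C53} — violation — fails.
(ii) Category -> Store: every LHS value maps to a single RHS value — holds.
1 of the 2 dependencies holds.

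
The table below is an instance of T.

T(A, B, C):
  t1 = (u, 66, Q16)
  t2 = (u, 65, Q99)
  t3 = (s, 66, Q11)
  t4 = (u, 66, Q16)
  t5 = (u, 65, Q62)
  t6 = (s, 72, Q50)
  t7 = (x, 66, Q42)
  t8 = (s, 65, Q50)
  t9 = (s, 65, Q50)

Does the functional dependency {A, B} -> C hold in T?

(A=u, B=66): rows 1, 4 → C = Q16, Q16 ✓
(A=u, B=65): rows 2, 5 → C takes values {Q99, Q62} — violation
(A=s, B=66): row 3 → C = Q11 ✓
(A=s, B=72): row 6 → C = Q50 ✓
(A=x, B=66): row 7 → C = Q42 ✓
(A=s, B=65): rows 8, 9 → C = Q50, Q50 ✓
Two rows agree on {A, B} but differ on C, so {A, B} -> C does not hold.

No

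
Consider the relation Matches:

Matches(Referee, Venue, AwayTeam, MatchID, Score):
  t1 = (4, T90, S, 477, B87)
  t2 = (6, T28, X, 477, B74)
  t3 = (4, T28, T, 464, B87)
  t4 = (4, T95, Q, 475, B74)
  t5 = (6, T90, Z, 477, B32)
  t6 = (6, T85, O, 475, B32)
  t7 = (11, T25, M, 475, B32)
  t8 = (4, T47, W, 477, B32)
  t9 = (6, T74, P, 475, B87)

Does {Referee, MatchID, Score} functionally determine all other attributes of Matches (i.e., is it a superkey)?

All 9 rows have distinct {Referee, MatchID, Score} values, so {Referee, MatchID, Score} → (all attributes) holds and {Referee, MatchID, Score} is a superkey.

Yes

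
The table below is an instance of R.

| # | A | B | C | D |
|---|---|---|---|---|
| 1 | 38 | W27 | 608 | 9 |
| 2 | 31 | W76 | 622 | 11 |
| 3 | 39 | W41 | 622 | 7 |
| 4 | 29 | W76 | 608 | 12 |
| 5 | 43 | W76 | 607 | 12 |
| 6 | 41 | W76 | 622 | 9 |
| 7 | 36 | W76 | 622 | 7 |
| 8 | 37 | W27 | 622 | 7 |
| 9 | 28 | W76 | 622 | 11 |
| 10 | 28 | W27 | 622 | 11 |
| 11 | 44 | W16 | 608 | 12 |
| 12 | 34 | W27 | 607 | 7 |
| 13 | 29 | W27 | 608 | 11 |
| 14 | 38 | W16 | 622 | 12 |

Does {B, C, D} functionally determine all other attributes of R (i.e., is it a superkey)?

Rows 2 and 9 have the same {B, C, D} value (B=W76, C=622, D=11) but are distinct tuples, so {B, C, D} does not determine every attribute — not a superkey.

No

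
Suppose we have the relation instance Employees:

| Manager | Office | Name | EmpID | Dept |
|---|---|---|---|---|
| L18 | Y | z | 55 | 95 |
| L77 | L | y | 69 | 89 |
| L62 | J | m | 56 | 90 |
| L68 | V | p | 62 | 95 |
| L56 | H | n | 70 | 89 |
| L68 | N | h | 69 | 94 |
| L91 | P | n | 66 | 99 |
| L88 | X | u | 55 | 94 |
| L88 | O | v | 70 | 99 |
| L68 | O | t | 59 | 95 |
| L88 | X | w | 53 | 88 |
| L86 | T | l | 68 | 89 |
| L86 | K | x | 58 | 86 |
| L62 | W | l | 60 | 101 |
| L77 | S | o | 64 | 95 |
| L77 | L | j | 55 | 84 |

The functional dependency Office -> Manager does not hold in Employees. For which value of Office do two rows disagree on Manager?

Office=Y: 1 row → Manager = L18 ✓
Office=L: 2 rows → Manager = L77, L77 ✓
Office=J: 1 row → Manager = L62 ✓
Office=V: 1 row → Manager = L68 ✓
Office=H: 1 row → Manager = L56 ✓
Office=N: 1 row → Manager = L68 ✓
Office=P: 1 row → Manager = L91 ✓
Office=X: 2 rows → Manager = L88, L88 ✓
Office=O: 2 rows → Manager takes values {L88, L68} — violation
Office=T: 1 row → Manager = L86 ✓
Office=K: 1 row → Manager = L86 ✓
Office=W: 1 row → Manager = L62 ✓
Office=S: 1 row → Manager = L77 ✓
The only Office value with inconsistent Manager is Office=O.

O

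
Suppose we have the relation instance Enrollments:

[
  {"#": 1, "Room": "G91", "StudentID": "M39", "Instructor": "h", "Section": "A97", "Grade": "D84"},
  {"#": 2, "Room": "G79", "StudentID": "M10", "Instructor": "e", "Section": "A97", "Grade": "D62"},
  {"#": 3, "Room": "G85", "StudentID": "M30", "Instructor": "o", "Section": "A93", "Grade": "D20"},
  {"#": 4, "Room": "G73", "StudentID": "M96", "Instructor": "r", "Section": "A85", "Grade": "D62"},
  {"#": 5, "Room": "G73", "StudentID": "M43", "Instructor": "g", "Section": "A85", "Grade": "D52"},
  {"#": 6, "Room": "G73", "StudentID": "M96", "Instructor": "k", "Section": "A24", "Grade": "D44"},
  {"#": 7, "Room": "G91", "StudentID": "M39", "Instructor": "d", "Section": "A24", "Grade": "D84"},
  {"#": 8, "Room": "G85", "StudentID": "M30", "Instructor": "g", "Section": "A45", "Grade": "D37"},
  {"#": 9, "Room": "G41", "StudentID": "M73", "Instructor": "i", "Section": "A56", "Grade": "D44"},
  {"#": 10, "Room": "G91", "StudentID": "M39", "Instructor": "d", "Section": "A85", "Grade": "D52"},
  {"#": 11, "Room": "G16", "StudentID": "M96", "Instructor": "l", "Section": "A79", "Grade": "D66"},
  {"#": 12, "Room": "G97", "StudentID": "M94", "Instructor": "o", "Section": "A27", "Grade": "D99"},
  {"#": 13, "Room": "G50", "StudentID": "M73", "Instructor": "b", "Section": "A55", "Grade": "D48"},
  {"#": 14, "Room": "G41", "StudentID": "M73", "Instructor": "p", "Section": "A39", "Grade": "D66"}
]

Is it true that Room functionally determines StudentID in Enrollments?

Room=G91: rows 1, 7, 10 → StudentID = M39, M39, M39 ✓
Room=G79: row 2 → StudentID = M10 ✓
Room=G85: rows 3, 8 → StudentID = M30, M30 ✓
Room=G73: rows 4, 5, 6 → StudentID takes values {M96, M43} — violation
Room=G41: rows 9, 14 → StudentID = M73, M73 ✓
Room=G16: row 11 → StudentID = M96 ✓
Room=G97: row 12 → StudentID = M94 ✓
Room=G50: row 13 → StudentID = M73 ✓
Two rows agree on Room but differ on StudentID, so Room -> StudentID does not hold.

No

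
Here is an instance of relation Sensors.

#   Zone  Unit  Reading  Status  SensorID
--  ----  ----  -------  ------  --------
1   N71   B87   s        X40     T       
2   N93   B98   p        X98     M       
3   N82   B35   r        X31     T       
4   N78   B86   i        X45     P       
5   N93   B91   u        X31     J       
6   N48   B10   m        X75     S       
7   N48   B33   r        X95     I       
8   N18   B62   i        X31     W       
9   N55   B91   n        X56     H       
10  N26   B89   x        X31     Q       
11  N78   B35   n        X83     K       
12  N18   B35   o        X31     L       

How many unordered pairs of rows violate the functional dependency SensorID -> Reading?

SensorID=T: violating pairs (1,3) — 1 pair.

1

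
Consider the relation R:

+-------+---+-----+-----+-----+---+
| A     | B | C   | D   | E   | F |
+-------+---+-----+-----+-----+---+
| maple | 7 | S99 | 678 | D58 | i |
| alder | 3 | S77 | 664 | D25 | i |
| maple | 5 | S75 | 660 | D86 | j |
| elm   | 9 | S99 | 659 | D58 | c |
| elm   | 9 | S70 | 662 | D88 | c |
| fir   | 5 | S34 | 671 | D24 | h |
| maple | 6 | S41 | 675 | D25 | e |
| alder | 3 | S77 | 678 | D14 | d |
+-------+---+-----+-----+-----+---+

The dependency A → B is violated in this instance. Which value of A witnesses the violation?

A=maple: 3 rows → B takes values {7, 5, 6} — violation
A=alder: 2 rows → B = 3, 3 ✓
A=elm: 2 rows → B = 9, 9 ✓
A=fir: 1 row → B = 5 ✓
The only A value with inconsistent B is A=maple.

maple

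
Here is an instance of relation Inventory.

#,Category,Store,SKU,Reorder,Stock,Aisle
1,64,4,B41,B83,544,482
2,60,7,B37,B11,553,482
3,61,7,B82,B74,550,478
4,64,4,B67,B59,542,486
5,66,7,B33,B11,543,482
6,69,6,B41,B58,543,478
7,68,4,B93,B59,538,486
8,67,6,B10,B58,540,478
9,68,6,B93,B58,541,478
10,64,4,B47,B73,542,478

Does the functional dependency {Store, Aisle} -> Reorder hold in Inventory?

(Store=4, Aisle=482): row 1 → Reorder = B83 ✓
(Store=7, Aisle=482): rows 2, 5 → Reorder = B11, B11 ✓
(Store=7, Aisle=478): row 3 → Reorder = B74 ✓
(Store=4, Aisle=486): rows 4, 7 → Reorder = B59, B59 ✓
(Store=6, Aisle=478): rows 6, 8, 9 → Reorder = B58, B58, B58 ✓
(Store=4, Aisle=478): row 10 → Reorder = B73 ✓
Every {Store, Aisle} value is associated with a single Reorder value, so {Store, Aisle} -> Reorder holds.

Yes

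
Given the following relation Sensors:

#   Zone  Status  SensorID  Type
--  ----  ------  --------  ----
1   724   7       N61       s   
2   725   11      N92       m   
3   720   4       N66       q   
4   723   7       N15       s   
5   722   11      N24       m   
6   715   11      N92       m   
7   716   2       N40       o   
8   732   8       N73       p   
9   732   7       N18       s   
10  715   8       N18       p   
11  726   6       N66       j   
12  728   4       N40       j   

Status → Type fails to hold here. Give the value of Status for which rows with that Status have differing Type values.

4

Status=7: rows 1, 4, 9 → Type = s, s, s ✓
Status=11: rows 2, 5, 6 → Type = m, m, m ✓
Status=4: rows 3, 12 → Type takes values {q, j} — violation
Status=2: row 7 → Type = o ✓
Status=8: rows 8, 10 → Type = p, p ✓
Status=6: row 11 → Type = j ✓
The only Status value with inconsistent Type is Status=4.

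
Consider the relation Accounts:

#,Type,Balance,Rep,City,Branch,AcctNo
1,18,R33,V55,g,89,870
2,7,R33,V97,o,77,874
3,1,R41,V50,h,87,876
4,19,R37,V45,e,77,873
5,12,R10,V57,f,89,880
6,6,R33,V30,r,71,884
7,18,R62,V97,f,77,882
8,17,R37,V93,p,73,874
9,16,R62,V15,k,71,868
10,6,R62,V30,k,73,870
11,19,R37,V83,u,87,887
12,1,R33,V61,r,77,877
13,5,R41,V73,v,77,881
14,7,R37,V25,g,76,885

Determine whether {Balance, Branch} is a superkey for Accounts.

Rows 2 and 12 have the same {Balance, Branch} value (Balance=R33, Branch=77) but are distinct tuples, so {Balance, Branch} does not determine every attribute — not a superkey.

No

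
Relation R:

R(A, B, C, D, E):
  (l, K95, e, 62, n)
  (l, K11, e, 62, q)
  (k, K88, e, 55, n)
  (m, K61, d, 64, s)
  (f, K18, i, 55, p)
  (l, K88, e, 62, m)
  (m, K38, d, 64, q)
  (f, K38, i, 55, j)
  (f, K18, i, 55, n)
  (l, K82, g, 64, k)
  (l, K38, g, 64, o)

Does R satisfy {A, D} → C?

(A=l, D=62): 3 rows → C = e, e, e ✓
(A=k, D=55): 1 row → C = e ✓
(A=m, D=64): 2 rows → C = d, d ✓
(A=f, D=55): 3 rows → C = i, i, i ✓
(A=l, D=64): 2 rows → C = g, g ✓
Every {A, D} value is associated with a single C value, so {A, D} → C holds.

Yes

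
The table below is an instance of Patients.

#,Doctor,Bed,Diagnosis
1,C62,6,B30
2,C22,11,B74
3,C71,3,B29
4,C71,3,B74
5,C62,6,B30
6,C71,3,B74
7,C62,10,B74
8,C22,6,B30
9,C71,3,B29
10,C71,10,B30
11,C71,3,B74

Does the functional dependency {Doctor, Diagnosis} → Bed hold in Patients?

(Doctor=C62, Diagnosis=B30): rows 1, 5 → Bed = 6, 6 ✓
(Doctor=C22, Diagnosis=B74): row 2 → Bed = 11 ✓
(Doctor=C71, Diagnosis=B29): rows 3, 9 → Bed = 3, 3 ✓
(Doctor=C71, Diagnosis=B74): rows 4, 6, 11 → Bed = 3, 3, 3 ✓
(Doctor=C62, Diagnosis=B74): row 7 → Bed = 10 ✓
(Doctor=C22, Diagnosis=B30): row 8 → Bed = 6 ✓
(Doctor=C71, Diagnosis=B30): row 10 → Bed = 10 ✓
Every {Doctor, Diagnosis} value is associated with a single Bed value, so {Doctor, Diagnosis} → Bed holds.

Yes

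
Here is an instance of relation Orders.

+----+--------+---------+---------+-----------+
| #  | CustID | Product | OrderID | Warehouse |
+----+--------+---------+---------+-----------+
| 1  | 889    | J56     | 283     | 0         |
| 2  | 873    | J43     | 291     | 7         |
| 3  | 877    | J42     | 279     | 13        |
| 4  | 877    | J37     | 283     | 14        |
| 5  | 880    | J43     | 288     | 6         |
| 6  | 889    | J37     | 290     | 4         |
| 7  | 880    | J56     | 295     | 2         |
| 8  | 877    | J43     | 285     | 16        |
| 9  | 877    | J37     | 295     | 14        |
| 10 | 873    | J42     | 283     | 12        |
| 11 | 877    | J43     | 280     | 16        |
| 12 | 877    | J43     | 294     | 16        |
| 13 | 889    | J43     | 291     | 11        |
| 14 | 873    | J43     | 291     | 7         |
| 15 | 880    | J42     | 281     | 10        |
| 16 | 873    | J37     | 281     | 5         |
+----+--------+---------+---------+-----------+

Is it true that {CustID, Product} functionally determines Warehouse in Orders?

(CustID=889, Product=J56): row 1 → Warehouse = 0 ✓
(CustID=873, Product=J43): rows 2, 14 → Warehouse = 7, 7 ✓
(CustID=877, Product=J42): row 3 → Warehouse = 13 ✓
(CustID=877, Product=J37): rows 4, 9 → Warehouse = 14, 14 ✓
(CustID=880, Product=J43): row 5 → Warehouse = 6 ✓
(CustID=889, Product=J37): row 6 → Warehouse = 4 ✓
(CustID=880, Product=J56): row 7 → Warehouse = 2 ✓
(CustID=877, Product=J43): rows 8, 11, 12 → Warehouse = 16, 16, 16 ✓
(CustID=873, Product=J42): row 10 → Warehouse = 12 ✓
(CustID=889, Product=J43): row 13 → Warehouse = 11 ✓
(CustID=880, Product=J42): row 15 → Warehouse = 10 ✓
(CustID=873, Product=J37): row 16 → Warehouse = 5 ✓
Every {CustID, Product} value is associated with a single Warehouse value, so {CustID, Product} -> Warehouse holds.

Yes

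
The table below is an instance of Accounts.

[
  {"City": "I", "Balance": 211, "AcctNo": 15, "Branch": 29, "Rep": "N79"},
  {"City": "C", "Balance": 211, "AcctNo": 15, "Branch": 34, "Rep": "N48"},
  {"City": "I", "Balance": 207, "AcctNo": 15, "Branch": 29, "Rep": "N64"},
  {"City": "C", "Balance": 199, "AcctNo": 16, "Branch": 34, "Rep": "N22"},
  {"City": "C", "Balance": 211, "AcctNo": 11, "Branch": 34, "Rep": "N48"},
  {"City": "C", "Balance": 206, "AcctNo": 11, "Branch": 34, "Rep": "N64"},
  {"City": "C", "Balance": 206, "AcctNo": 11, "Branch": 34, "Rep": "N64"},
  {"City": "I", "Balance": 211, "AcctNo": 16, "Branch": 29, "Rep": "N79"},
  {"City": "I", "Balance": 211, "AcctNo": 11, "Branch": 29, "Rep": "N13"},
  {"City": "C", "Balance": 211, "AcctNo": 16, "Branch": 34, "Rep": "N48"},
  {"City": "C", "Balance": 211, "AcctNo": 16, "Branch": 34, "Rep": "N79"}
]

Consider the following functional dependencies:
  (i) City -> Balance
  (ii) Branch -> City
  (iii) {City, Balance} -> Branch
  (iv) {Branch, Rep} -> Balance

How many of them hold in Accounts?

(i) City -> Balance: City=I: 4 rows → Balance takes values {211, 207} — violation; City=C: 7 rows → Balance takes values {211, 199, 206} — violation — fails.
(ii) Branch -> City: every LHS value maps to a single RHS value — holds.
(iii) {City, Balance} -> Branch: every LHS value maps to a single RHS value — holds.
(iv) {Branch, Rep} -> Balance: every LHS value maps to a single RHS value — holds.
3 of the 4 dependencies hold.

3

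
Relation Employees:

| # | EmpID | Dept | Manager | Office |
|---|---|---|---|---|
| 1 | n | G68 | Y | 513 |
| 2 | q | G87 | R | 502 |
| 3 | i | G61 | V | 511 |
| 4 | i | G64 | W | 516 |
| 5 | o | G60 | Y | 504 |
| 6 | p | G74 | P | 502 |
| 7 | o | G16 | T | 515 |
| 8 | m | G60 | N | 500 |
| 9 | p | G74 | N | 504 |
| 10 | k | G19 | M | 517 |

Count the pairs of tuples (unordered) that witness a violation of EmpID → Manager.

EmpID=i: violating pairs (3,4) — 1 pair.
EmpID=o: violating pairs (5,7) — 1 pair.
EmpID=p: violating pairs (6,9) — 1 pair.

3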